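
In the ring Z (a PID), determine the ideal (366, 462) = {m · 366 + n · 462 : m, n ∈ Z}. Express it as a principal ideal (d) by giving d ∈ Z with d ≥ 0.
(366, 462) = (6); d = 6

In the PID Z, (a, b) is generated by gcd(a, b). Compute gcd(462, 366) with the extended Euclidean algorithm, tracking rows (r, s, t) with s·462 + t·366 = r:
  row A: (462, 1, 0)   [1·462 + 0·366 = 462]
  row B: (366, 0, 1)   [0·462 + 1·366 = 366]
  462 = 1·366 + 96   → row C = row A − 1·row B = (96, 1, −1)   [check: 1·462 − 1·366 = 96]
  366 = 3·96 + 78   → row D = row B − 3·row C = (78, −3, 4)   [check: −3·462 + 4·366 = 78]
  96 = 1·78 + 18   → row E = row C − 1·row D = (18, 4, −5)   [check: 4·462 − 5·366 = 18]
  78 = 4·18 + 6   → row F = row D − 4·row E = (6, −19, 24)   [check: −19·462 + 24·366 = 6]
  18 = 3·6 + 0   → remainder 0, stop. gcd = 6 (last nonzero row F).
So gcd(366, 462) = 6, with Bézout identity −19·462 + 24·366 = 6. Containment (⊇): the Bézout identity exhibits 6 as an element of (366, 462), giving (6) ⊆ (366, 462). Containment (⊆): since 6 | 366 and 6 | 462 (366 = 6·61, 462 = 6·77), every Z-linear combination of 366 and 462 is divisible by 6, so (366, 462) ⊆ (6). Therefore (366, 462) = (6), d = 6.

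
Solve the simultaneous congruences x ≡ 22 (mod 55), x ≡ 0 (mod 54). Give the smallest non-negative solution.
x ≡ 1782 (mod 2970); the representative in [0, 2970) is 1782

The moduli 55, 54 are pairwise coprime, so by the CRT there is a unique solution mod 55·54 = 2970.
Solve by successive substitution. Start with x ≡ 22 (mod 55).
  Combine with x ≡ 0 (mod 54): write x = 22 + 55·t and require 22 + 55·t ≡ 0 (mod 54), i.e. 55·t ≡ 0 − 22 ≡ 32 (mod 54). Since 55^(−1) ≡ 1 (mod 54) (55 ≡ 1 (mod 54)), t ≡ 1·32 ≡ 32 (mod 54). So x ≡ 22 + 55·32 = 1782 (mod 2970).
Unique solution in [0, 2970): x = 1782.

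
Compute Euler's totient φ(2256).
φ(2256) = 736

φ is multiplicative, with φ(p^e) = p^e − p^(e−1). Factorise 2256 = 2^4 · 3 · 47. Then
  φ(2256) = (2^4 − 2^3) · (3 − 1) · (47 − 1) = 8 · 2 · 46 = 736.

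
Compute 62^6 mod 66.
Use repeated squaring. Binary(6) = 110. Walk through the bits of the exponent 6 left-to-right: at each bit after the leading one, square the running value, then multiply by 62 if the bit is 1 (always reducing mod 66):
  bit 1 = 1 (leading): start with 62.
  bit 2 = 1: square 62^2 = 3844 ≡ 16; bit is 1, so multiply 16·62 = 992 ≡ 2 (mod 66).
  bit 3 = 0: square 2^2 = 4 (mod 66).
Final value: 62^6 ≡ 4 (mod 66).

Final answer: 4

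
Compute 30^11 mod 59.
52

Use repeated squaring. Binary(11) = 1011. Walk through the bits of the exponent 11 left-to-right: at each bit after the leading one, square the running value, then multiply by 30 if the bit is 1 (always reducing mod 59):
  bit 1 = 1 (leading): start with 30.
  bit 2 = 0: square 30^2 = 900 ≡ 15 (mod 59).
  bit 3 = 1: square 15^2 = 225 ≡ 48; bit is 1, so multiply 48·30 = 1440 ≡ 24 (mod 59).
  bit 4 = 1: square 24^2 = 576 ≡ 45; bit is 1, so multiply 45·30 = 1350 ≡ 52 (mod 59).
Final value: 30^11 ≡ 52 (mod 59).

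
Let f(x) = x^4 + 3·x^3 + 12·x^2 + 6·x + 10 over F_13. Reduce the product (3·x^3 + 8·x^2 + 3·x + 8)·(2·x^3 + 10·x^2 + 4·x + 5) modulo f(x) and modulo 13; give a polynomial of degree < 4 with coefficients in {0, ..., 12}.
a · b ≡ 12·x^3 + 2·x^2 + 11·x + 9 (mod f(x))

Multiply as integer polynomials: a · b = 6·x^6 + 46·x^5 + 98·x^4 + 93·x^3 + 132·x^2 + 47·x + 40. Reducing coefficients mod 13: a · b ≡ 6·x^6 + 7·x^5 + 7·x^4 + 2·x^3 + 2·x^2 + 8·x + 1. Now divide by f(x) = x^4 + 3·x^3 + 12·x^2 + 6·x + 10 in F_13[x], eliminating the leading term at each step:
  leading term 6·x^6: subtract (6·x^2)·f(x) = 6·x^6 + 5·x^5 + 7·x^4 + 10·x^3 + 8·x^2, leaving 2·x^5 + 5·x^3 + 7·x^2 + 8·x + 1 (coefficients mod 13)
  leading term 2·x^5: subtract (2·x)·f(x) = 2·x^5 + 6·x^4 + 11·x^3 + 12·x^2 + 7·x, leaving 7·x^4 + 7·x^3 + 8·x^2 + x + 1 (coefficients mod 13)
  leading term 7·x^4: subtract (7)·f(x) = 7·x^4 + 8·x^3 + 6·x^2 + 3·x + 5, leaving 12·x^3 + 2·x^2 + 11·x + 9 (coefficients mod 13)
The degree is now < 4, so this is the remainder. Hence a · b ≡ 12·x^3 + 2·x^2 + 11·x + 9 in F_13[x]/(f).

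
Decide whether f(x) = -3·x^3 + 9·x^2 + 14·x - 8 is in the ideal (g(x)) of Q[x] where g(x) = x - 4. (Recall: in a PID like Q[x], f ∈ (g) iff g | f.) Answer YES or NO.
YES

In Q[x] the ideal (g) consists of all multiples of g, so f ∈ (g) iff g | f, i.e. iff the remainder of f on division by g is 0. Divide f by g (g is monic, so eliminate the leading term of the running remainder at each step):
  leading term -3·x^3: subtract (-3·x^2)·g(x) = -3·x^3 + 12·x^2, leaving -3·x^2 + 14·x - 8
  leading term -3·x^2: subtract (-3·x)·g(x) = -3·x^2 + 12·x, leaving 2·x - 8
  leading term 2·x: subtract (2)·g(x) = 2·x - 8, leaving 0
The remainder is 0, so f(x) = g(x) · h(x) with h(x) = -3·x^2 - 3·x + 2. Hence g | f, i.e. f ∈ (g).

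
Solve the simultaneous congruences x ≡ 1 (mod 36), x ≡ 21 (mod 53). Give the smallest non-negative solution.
x ≡ 1081 (mod 1908); the representative in [0, 1908) is 1081

The moduli 36, 53 are pairwise coprime, so by the CRT there is a unique solution mod 36·53 = 1908.
Solve by successive substitution. Start with x ≡ 1 (mod 36).
  Combine with x ≡ 21 (mod 53): write x = 1 + 36·t and require 1 + 36·t ≡ 21 (mod 53), i.e. 36·t ≡ 21 − 1 ≡ 20 (mod 53). Since 36^(−1) ≡ 28 (mod 53), t ≡ 28·20 ≡ 30 (mod 53). So x ≡ 1 + 36·30 = 1081 (mod 1908).
Unique solution in [0, 1908): x = 1081.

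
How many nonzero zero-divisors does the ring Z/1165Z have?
Z/1165Z has 236 nonzero zero-divisors

In Z/1165Z each nonzero element is either a unit (gcd with 1165 is 1) or a zero-divisor (gcd > 1). The number of units is φ(1165): factorise 1165 = 5 · 233, so φ(1165) = (5 − 1) · (233 − 1) = 4 · 232 = 928. The nonzero elements number 1165 − 1 = 1164. Hence the nonzero zero-divisors number 1164 − 928 = 236.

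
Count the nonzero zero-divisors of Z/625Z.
In Z/625Z each nonzero element is either a unit (gcd with 625 is 1) or a zero-divisor (gcd > 1). The number of units is φ(625): factorise 625 = 5^4, so φ(625) = (5^4 − 5^3) = 500 = 500. The nonzero elements number 625 − 1 = 624. Hence the nonzero zero-divisors number 624 − 500 = 124.

Final answer: Z/625Z has 124 nonzero zero-divisors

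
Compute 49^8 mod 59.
Use repeated squaring. Binary(8) = 1000. Walk through the bits of the exponent 8 left-to-right: at each bit after the leading one, square the running value, then multiply by 49 if the bit is 1 (always reducing mod 59):
  bit 1 = 1 (leading): start with 49.
  bit 2 = 0: square 49^2 = 2401 ≡ 41 (mod 59).
  bit 3 = 0: square 41^2 = 1681 ≡ 29 (mod 59).
  bit 4 = 0: square 29^2 = 841 ≡ 15 (mod 59).
Final value: 49^8 ≡ 15 (mod 59).

Final answer: 15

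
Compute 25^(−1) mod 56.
25^(−1) ≡ 9 (mod 56)

Apply the extended Euclidean algorithm to (56, 25), tracking rows (r, s, t) with s·56 + t·25 = r. Each division r_prev = q·r_cur + r_new produces the new row as (previous row) − q·(current row):
  row A: (56, 1, 0)   [1·56 + 0·25 = 56]
  row B: (25, 0, 1)   [0·56 + 1·25 = 25]
  56 = 2·25 + 6   → row C = row A − 2·row B = (6, 1, −2)   [check: 1·56 − 2·25 = 6]
  25 = 4·6 + 1   → row D = row B − 4·row C = (1, −4, 9)   [check: −4·56 + 9·25 = 1]
  6 = 6·1 + 0   → remainder 0, stop. gcd = 1 (last nonzero row D).
The gcd is 1, so 25 is invertible mod 56. The last nonzero row gives −4·56 + 9·25 = 1, so t = 9. So 25^(−1) ≡ 9 (mod 56). Verify: 25 · 9 = 225 ≡ 1 (mod 56). ✓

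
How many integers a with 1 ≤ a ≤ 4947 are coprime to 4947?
The number of a ∈ {1, ..., 4947} with gcd(a, 4947) = 1 is by definition Euler's totient φ(4947). φ is multiplicative, with φ(p^e) = p^e − p^(e−1). Factorise 4947 = 3 · 17 · 97. Then
  φ(4947) = (3 − 1) · (17 − 1) · (97 − 1) = 2 · 16 · 96 = 3072.
So there are 3072 such integers.

Final answer: 3072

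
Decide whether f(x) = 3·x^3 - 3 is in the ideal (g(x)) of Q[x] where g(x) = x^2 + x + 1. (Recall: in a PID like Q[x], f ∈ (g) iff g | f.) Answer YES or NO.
YES

In Q[x] the ideal (g) consists of all multiples of g, so f ∈ (g) iff g | f, i.e. iff the remainder of f on division by g is 0. Divide f by g (g is monic, so eliminate the leading term of the running remainder at each step):
  leading term 3·x^3: subtract (3·x)·g(x) = 3·x^3 + 3·x^2 + 3·x, leaving -3·x^2 - 3·x - 3
  leading term -3·x^2: subtract (-3)·g(x) = -3·x^2 - 3·x - 3, leaving 0
The remainder is 0, so f(x) = g(x) · h(x) with h(x) = 3·x - 3. Hence g | f, i.e. f ∈ (g).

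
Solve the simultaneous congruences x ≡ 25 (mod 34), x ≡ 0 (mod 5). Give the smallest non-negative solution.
The moduli 34, 5 are pairwise coprime, so by the CRT there is a unique solution mod 34·5 = 170.
Solve by successive substitution. Start with x ≡ 25 (mod 34).
  Combine with x ≡ 0 (mod 5): write x = 25 + 34·t and require 25 + 34·t ≡ 0 (mod 5), i.e. 34·t ≡ 0 − 25 ≡ 0 (mod 5). Since 34^(−1) ≡ 4 (mod 5) (34 ≡ 4 (mod 5)), t ≡ 4·0 ≡ 0 (mod 5). So x ≡ 25 + 34·0 = 25 (mod 170).
Unique solution in [0, 170): x = 25.

Final answer: x ≡ 25 (mod 170); the representative in [0, 170) is 25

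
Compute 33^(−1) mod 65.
Apply the extended Euclidean algorithm to (65, 33), tracking rows (r, s, t) with s·65 + t·33 = r. Each division r_prev = q·r_cur + r_new produces the new row as (previous row) − q·(current row):
  row A: (65, 1, 0)   [1·65 + 0·33 = 65]
  row B: (33, 0, 1)   [0·65 + 1·33 = 33]
  65 = 1·33 + 32   → row C = row A − 1·row B = (32, 1, −1)   [check: 1·65 − 1·33 = 32]
  33 = 1·32 + 1   → row D = row B − 1·row C = (1, −1, 2)   [check: −1·65 + 2·33 = 1]
  32 = 32·1 + 0   → remainder 0, stop. gcd = 1 (last nonzero row D).
The gcd is 1, so 33 is invertible mod 65. The last nonzero row gives −1·65 + 2·33 = 1, so t = 2. So 33^(−1) ≡ 2 (mod 65). Verify: 33 · 2 = 66 ≡ 1 (mod 65). ✓

Final answer: 33^(−1) ≡ 2 (mod 65)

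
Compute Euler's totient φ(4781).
φ is multiplicative, with φ(p^e) = p^e − p^(e−1). Factorise 4781 = 7 · 683. Then
  φ(4781) = (7 − 1) · (683 − 1) = 6 · 682 = 4092.

Final answer: φ(4781) = 4092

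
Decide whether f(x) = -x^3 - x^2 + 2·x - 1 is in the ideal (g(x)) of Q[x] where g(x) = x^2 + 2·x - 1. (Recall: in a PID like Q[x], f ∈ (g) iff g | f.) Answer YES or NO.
NO

In Q[x] the ideal (g) consists of all multiples of g, so f ∈ (g) iff g | f, i.e. iff the remainder of f on division by g is 0. Divide f by g (g is monic, so eliminate the leading term of the running remainder at each step):
  leading term -x^3: subtract (-x)·g(x) = -x^3 - 2·x^2 + x, leaving x^2 + x - 1
  leading term x^2: subtract (1)·g(x) = x^2 + 2·x - 1, leaving -x
The remainder r(x) = -x ≠ 0 (and deg r < deg g), so g ∤ f, i.e. f ∉ (g).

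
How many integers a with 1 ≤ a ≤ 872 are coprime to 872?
The number of a ∈ {1, ..., 872} with gcd(a, 872) = 1 is by definition Euler's totient φ(872). φ is multiplicative, with φ(p^e) = p^e − p^(e−1). Factorise 872 = 2^3 · 109. Then
  φ(872) = (2^3 − 2^2) · (109 − 1) = 4 · 108 = 432.
So there are 432 such integers.

Final answer: 432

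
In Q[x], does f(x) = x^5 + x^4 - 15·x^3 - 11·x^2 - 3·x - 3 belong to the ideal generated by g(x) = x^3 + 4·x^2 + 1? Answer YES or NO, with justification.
YES

In Q[x] the ideal (g) consists of all multiples of g, so f ∈ (g) iff g | f, i.e. iff the remainder of f on division by g is 0. Divide f by g (g is monic, so eliminate the leading term of the running remainder at each step):
  leading term x^5: subtract (x^2)·g(x) = x^5 + 4·x^4 + x^2, leaving -3·x^4 - 15·x^3 - 12·x^2 - 3·x - 3
  leading term -3·x^4: subtract (-3·x)·g(x) = -3·x^4 - 12·x^3 - 3·x, leaving -3·x^3 - 12·x^2 - 3
  leading term -3·x^3: subtract (-3)·g(x) = -3·x^3 - 12·x^2 - 3, leaving 0
The remainder is 0, so f(x) = g(x) · h(x) with h(x) = x^2 - 3·x - 3. Hence g | f, i.e. f ∈ (g).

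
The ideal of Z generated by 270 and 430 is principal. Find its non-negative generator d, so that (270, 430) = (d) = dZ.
(270, 430) = (10); d = 10

In the PID Z, (a, b) is generated by gcd(a, b). Compute gcd(430, 270) with the extended Euclidean algorithm, tracking rows (r, s, t) with s·430 + t·270 = r:
  row A: (430, 1, 0)   [1·430 + 0·270 = 430]
  row B: (270, 0, 1)   [0·430 + 1·270 = 270]
  430 = 1·270 + 160   → row C = row A − 1·row B = (160, 1, −1)   [check: 1·430 − 1·270 = 160]
  270 = 1·160 + 110   → row D = row B − 1·row C = (110, −1, 2)   [check: −1·430 + 2·270 = 110]
  160 = 1·110 + 50   → row E = row C − 1·row D = (50, 2, −3)   [check: 2·430 − 3·270 = 50]
  110 = 2·50 + 10   → row F = row D − 2·row E = (10, −5, 8)   [check: −5·430 + 8·270 = 10]
  50 = 5·10 + 0   → remainder 0, stop. gcd = 10 (last nonzero row F).
So gcd(270, 430) = 10, with Bézout identity −5·430 + 8·270 = 10. Containment (⊇): the Bézout identity exhibits 10 as an element of (270, 430), giving (10) ⊆ (270, 430). Containment (⊆): since 10 | 270 and 10 | 430 (270 = 10·27, 430 = 10·43), every Z-linear combination of 270 and 430 is divisible by 10, so (270, 430) ⊆ (10). Therefore (270, 430) = (10), d = 10.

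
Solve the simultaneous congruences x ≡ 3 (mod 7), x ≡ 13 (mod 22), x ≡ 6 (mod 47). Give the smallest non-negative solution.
x ≡ 2873 (mod 7238); the representative in [0, 7238) is 2873

The moduli 7, 22, 47 are pairwise coprime, so by the CRT there is a unique solution mod 7·22·47 = 7238.
Solve by successive substitution. Start with x ≡ 3 (mod 7).
  Combine with x ≡ 13 (mod 22): write x = 3 + 7·t and require 3 + 7·t ≡ 13 (mod 22), i.e. 7·t ≡ 13 − 3 ≡ 10 (mod 22). Since 7^(−1) ≡ 19 (mod 22), t ≡ 19·10 ≡ 14 (mod 22). So x ≡ 3 + 7·14 = 101 (mod 154).
  Combine with x ≡ 6 (mod 47): write x = 101 + 154·t and require 101 + 154·t ≡ 6 (mod 47), i.e. 154·t ≡ 6 − 101 ≡ 46 (mod 47). Since 154^(−1) ≡ 29 (mod 47) (154 ≡ 13 (mod 47)), t ≡ 29·46 ≡ 18 (mod 47). So x ≡ 101 + 154·18 = 2873 (mod 7238).
Unique solution in [0, 7238): x = 2873.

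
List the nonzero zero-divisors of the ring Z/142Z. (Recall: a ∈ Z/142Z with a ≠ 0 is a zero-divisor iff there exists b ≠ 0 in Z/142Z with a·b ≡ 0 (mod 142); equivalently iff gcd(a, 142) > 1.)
An element a ∈ Z/142Z (with a ≠ 0) is a zero-divisor iff gcd(a, 142) > 1 (because a is a unit precisely when gcd(a, n) = 1, and in Z/nZ every nonzero, non-unit element is a zero-divisor). Scan a = 1, ..., 141 and keep those with gcd(a, 142) > 1:
  gcd(2, 142) = 2, gcd(4, 142) = 2, gcd(6, 142) = 2, gcd(8, 142) = 2, gcd(10, 142) = 2, gcd(12, 142) = 2, gcd(14, 142) = 2, gcd(16, 142) = 2, gcd(18, 142) = 2, gcd(20, 142) = 2, gcd(22, 142) = 2, gcd(24, 142) = 2, gcd(26, 142) = 2, gcd(28, 142) = 2, gcd(30, 142) = 2, gcd(32, 142) = 2, gcd(34, 142) = 2, gcd(36, 142) = 2, gcd(38, 142) = 2, gcd(40, 142) = 2, gcd(42, 142) = 2, gcd(44, 142) = 2, gcd(46, 142) = 2, gcd(48, 142) = 2, gcd(50, 142) = 2, gcd(52, 142) = 2, gcd(54, 142) = 2, gcd(56, 142) = 2, gcd(58, 142) = 2, gcd(60, 142) = 2, gcd(62, 142) = 2, gcd(64, 142) = 2, gcd(66, 142) = 2, gcd(68, 142) = 2, gcd(70, 142) = 2, gcd(71, 142) = 71, gcd(72, 142) = 2, gcd(74, 142) = 2, gcd(76, 142) = 2, gcd(78, 142) = 2, gcd(80, 142) = 2, gcd(82, 142) = 2, gcd(84, 142) = 2, gcd(86, 142) = 2, gcd(88, 142) = 2, gcd(90, 142) = 2, gcd(92, 142) = 2, gcd(94, 142) = 2, gcd(96, 142) = 2, gcd(98, 142) = 2, gcd(100, 142) = 2, gcd(102, 142) = 2, gcd(104, 142) = 2, gcd(106, 142) = 2, gcd(108, 142) = 2, gcd(110, 142) = 2, gcd(112, 142) = 2, gcd(114, 142) = 2, gcd(116, 142) = 2, gcd(118, 142) = 2, gcd(120, 142) = 2, gcd(122, 142) = 2, gcd(124, 142) = 2, gcd(126, 142) = 2, gcd(128, 142) = 2, gcd(130, 142) = 2, gcd(132, 142) = 2, gcd(134, 142) = 2, gcd(136, 142) = 2, gcd(138, 142) = 2, gcd(140, 142) = 2.
All other a ∈ {1, ..., 141} have gcd(a, 142) = 1 and are units. So the nonzero zero-divisors are exactly the 71 values of a appearing in this scan.

Final answer: nonzero zero-divisors of Z/142Z = {2, 4, 6, 8, 10, 12, 14, 16, 18, 20, 22, 24, 26, 28, 30, 32, 34, 36, 38, 40, 42, 44, 46, 48, 50, 52, 54, 56, 58, 60, 62, 64, 66, 68, 70, 71, 72, 74, 76, 78, 80, 82, 84, 86, 88, 90, 92, 94, 96, 98, 100, 102, 104, 106, 108, 110, 112, 114, 116, 118, 120, 122, 124, 126, 128, 130, 132, 134, 136, 138, 140}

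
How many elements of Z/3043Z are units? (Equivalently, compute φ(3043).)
Z/3043Z has φ(3043) = 2848 units

An element a ∈ Z/3043Z is a unit iff gcd(a, 3043) = 1, so the number of units is φ(3043). φ is multiplicative, with φ(p^e) = p^e − p^(e−1). Factorise 3043 = 17 · 179. Then
  φ(3043) = (17 − 1) · (179 − 1) = 16 · 178 = 2848.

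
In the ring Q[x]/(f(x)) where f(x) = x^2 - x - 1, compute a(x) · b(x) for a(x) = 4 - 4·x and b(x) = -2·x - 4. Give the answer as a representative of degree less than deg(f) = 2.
a · b ≡ 16·x - 8 (mod f(x))

First multiply in Q[x] without reducing: a · b = 8·x^2 + 8·x - 16. Now divide by f(x) = x^2 - x - 1, eliminating the leading term at each step:
  leading term 8·x^2: subtract (8)·f(x) = 8·x^2 - 8·x - 8, leaving 16·x - 8
The degree is now < 2, so this is the remainder. Hence a · b ≡ 16·x - 8 in Q[x]/(f).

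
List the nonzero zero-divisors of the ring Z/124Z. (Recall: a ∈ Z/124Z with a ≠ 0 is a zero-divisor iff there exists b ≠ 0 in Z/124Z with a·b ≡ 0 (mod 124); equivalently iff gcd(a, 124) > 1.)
An element a ∈ Z/124Z (with a ≠ 0) is a zero-divisor iff gcd(a, 124) > 1 (because a is a unit precisely when gcd(a, n) = 1, and in Z/nZ every nonzero, non-unit element is a zero-divisor). Scan a = 1, ..., 123 and keep those with gcd(a, 124) > 1:
  gcd(2, 124) = 2, gcd(4, 124) = 4, gcd(6, 124) = 2, gcd(8, 124) = 4, gcd(10, 124) = 2, gcd(12, 124) = 4, gcd(14, 124) = 2, gcd(16, 124) = 4, gcd(18, 124) = 2, gcd(20, 124) = 4, gcd(22, 124) = 2, gcd(24, 124) = 4, gcd(26, 124) = 2, gcd(28, 124) = 4, gcd(30, 124) = 2, gcd(31, 124) = 31, gcd(32, 124) = 4, gcd(34, 124) = 2, gcd(36, 124) = 4, gcd(38, 124) = 2, gcd(40, 124) = 4, gcd(42, 124) = 2, gcd(44, 124) = 4, gcd(46, 124) = 2, gcd(48, 124) = 4, gcd(50, 124) = 2, gcd(52, 124) = 4, gcd(54, 124) = 2, gcd(56, 124) = 4, gcd(58, 124) = 2, gcd(60, 124) = 4, gcd(62, 124) = 62, gcd(64, 124) = 4, gcd(66, 124) = 2, gcd(68, 124) = 4, gcd(70, 124) = 2, gcd(72, 124) = 4, gcd(74, 124) = 2, gcd(76, 124) = 4, gcd(78, 124) = 2, gcd(80, 124) = 4, gcd(82, 124) = 2, gcd(84, 124) = 4, gcd(86, 124) = 2, gcd(88, 124) = 4, gcd(90, 124) = 2, gcd(92, 124) = 4, gcd(93, 124) = 31, gcd(94, 124) = 2, gcd(96, 124) = 4, gcd(98, 124) = 2, gcd(100, 124) = 4, gcd(102, 124) = 2, gcd(104, 124) = 4, gcd(106, 124) = 2, gcd(108, 124) = 4, gcd(110, 124) = 2, gcd(112, 124) = 4, gcd(114, 124) = 2, gcd(116, 124) = 4, gcd(118, 124) = 2, gcd(120, 124) = 4, gcd(122, 124) = 2.
All other a ∈ {1, ..., 123} have gcd(a, 124) = 1 and are units. So the nonzero zero-divisors are exactly the 63 values of a appearing in this scan.

Final answer: nonzero zero-divisors of Z/124Z = {2, 4, 6, 8, 10, 12, 14, 16, 18, 20, 22, 24, 26, 28, 30, 31, 32, 34, 36, 38, 40, 42, 44, 46, 48, 50, 52, 54, 56, 58, 60, 62, 64, 66, 68, 70, 72, 74, 76, 78, 80, 82, 84, 86, 88, 90, 92, 93, 94, 96, 98, 100, 102, 104, 106, 108, 110, 112, 114, 116, 118, 120, 122}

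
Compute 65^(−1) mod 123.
Apply the extended Euclidean algorithm to (123, 65), tracking rows (r, s, t) with s·123 + t·65 = r. Each division r_prev = q·r_cur + r_new produces the new row as (previous row) − q·(current row):
  row A: (123, 1, 0)   [1·123 + 0·65 = 123]
  row B: (65, 0, 1)   [0·123 + 1·65 = 65]
  123 = 1·65 + 58   → row C = row A − 1·row B = (58, 1, −1)   [check: 1·123 − 1·65 = 58]
  65 = 1·58 + 7   → row D = row B − 1·row C = (7, −1, 2)   [check: −1·123 + 2·65 = 7]
  58 = 8·7 + 2   → row E = row C − 8·row D = (2, 9, −17)   [check: 9·123 − 17·65 = 2]
  7 = 3·2 + 1   → row F = row D − 3·row E = (1, −28, 53)   [check: −28·123 + 53·65 = 1]
  2 = 2·1 + 0   → remainder 0, stop. gcd = 1 (last nonzero row F).
The gcd is 1, so 65 is invertible mod 123. The last nonzero row gives −28·123 + 53·65 = 1, so t = 53. So 65^(−1) ≡ 53 (mod 123). Verify: 65 · 53 = 3445 ≡ 1 (mod 123). ✓

Final answer: 65^(−1) ≡ 53 (mod 123)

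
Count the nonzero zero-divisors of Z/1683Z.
In Z/1683Z each nonzero element is either a unit (gcd with 1683 is 1) or a zero-divisor (gcd > 1). The number of units is φ(1683): factorise 1683 = 3^2 · 11 · 17, so φ(1683) = (3^2 − 3^1) · (11 − 1) · (17 − 1) = 6 · 10 · 16 = 960. The nonzero elements number 1683 − 1 = 1682. Hence the nonzero zero-divisors number 1682 − 960 = 722.

Final answer: Z/1683Z has 722 nonzero zero-divisors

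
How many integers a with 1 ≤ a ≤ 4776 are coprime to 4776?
1584

The number of a ∈ {1, ..., 4776} with gcd(a, 4776) = 1 is by definition Euler's totient φ(4776). φ is multiplicative, with φ(p^e) = p^e − p^(e−1). Factorise 4776 = 2^3 · 3 · 199. Then
  φ(4776) = (2^3 − 2^2) · (3 − 1) · (199 − 1) = 4 · 2 · 198 = 1584.
So there are 1584 such integers.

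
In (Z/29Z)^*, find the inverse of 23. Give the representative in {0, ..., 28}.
23^(−1) ≡ 24 (mod 29)

Apply the extended Euclidean algorithm to (29, 23), tracking rows (r, s, t) with s·29 + t·23 = r. Each division r_prev = q·r_cur + r_new produces the new row as (previous row) − q·(current row):
  row A: (29, 1, 0)   [1·29 + 0·23 = 29]
  row B: (23, 0, 1)   [0·29 + 1·23 = 23]
  29 = 1·23 + 6   → row C = row A − 1·row B = (6, 1, −1)   [check: 1·29 − 1·23 = 6]
  23 = 3·6 + 5   → row D = row B − 3·row C = (5, −3, 4)   [check: −3·29 + 4·23 = 5]
  6 = 1·5 + 1   → row E = row C − 1·row D = (1, 4, −5)   [check: 4·29 − 5·23 = 1]
  5 = 5·1 + 0   → remainder 0, stop. gcd = 1 (last nonzero row E).
The gcd is 1, so 23 is invertible mod 29. The last nonzero row gives 4·29 − 5·23 = 1, so t = −5. So 23^(−1) ≡ −5 ≡ 24 (mod 29). Verify: 23 · 24 = 552 ≡ 1 (mod 29). ✓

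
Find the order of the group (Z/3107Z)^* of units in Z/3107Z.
(Z/3107Z)^* consists of the classes a with gcd(a, 3107) = 1, so its order is φ(3107). φ is multiplicative, with φ(p^e) = p^e − p^(e−1). Factorise 3107 = 13 · 239. Then
  φ(3107) = (13 − 1) · (239 − 1) = 12 · 238 = 2856.
Thus |(Z/3107Z)^*| = 2856.

Final answer: |(Z/3107Z)^*| = 2856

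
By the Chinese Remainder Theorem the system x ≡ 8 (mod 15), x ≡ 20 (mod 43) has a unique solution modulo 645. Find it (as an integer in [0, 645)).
x ≡ 278 (mod 645); the representative in [0, 645) is 278

The moduli 15, 43 are pairwise coprime, so by the CRT there is a unique solution mod 15·43 = 645.
Solve by successive substitution. Start with x ≡ 8 (mod 15).
  Combine with x ≡ 20 (mod 43): write x = 8 + 15·t and require 8 + 15·t ≡ 20 (mod 43), i.e. 15·t ≡ 20 − 8 ≡ 12 (mod 43). Since 15^(−1) ≡ 23 (mod 43), t ≡ 23·12 ≡ 18 (mod 43). So x ≡ 8 + 15·18 = 278 (mod 645).
Unique solution in [0, 645): x = 278.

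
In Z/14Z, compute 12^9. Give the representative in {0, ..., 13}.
Use repeated squaring. Binary(9) = 1001. Walk through the bits of the exponent 9 left-to-right: at each bit after the leading one, square the running value, then multiply by 12 if the bit is 1 (always reducing mod 14):
  bit 1 = 1 (leading): start with 12.
  bit 2 = 0: square 12^2 = 144 ≡ 4 (mod 14).
  bit 3 = 0: square 4^2 = 16 ≡ 2 (mod 14).
  bit 4 = 1: square 2^2 = 4; bit is 1, so multiply 4·12 = 48 ≡ 6 (mod 14).
Final value: 12^9 ≡ 6 (mod 14).

Final answer: 6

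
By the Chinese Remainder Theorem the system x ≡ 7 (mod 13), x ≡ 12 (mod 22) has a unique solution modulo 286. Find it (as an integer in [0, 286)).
x ≡ 254 (mod 286); the representative in [0, 286) is 254

The moduli 13, 22 are pairwise coprime, so by the CRT there is a unique solution mod 13·22 = 286.
Solve by successive substitution. Start with x ≡ 7 (mod 13).
  Combine with x ≡ 12 (mod 22): write x = 7 + 13·t and require 7 + 13·t ≡ 12 (mod 22), i.e. 13·t ≡ 12 − 7 ≡ 5 (mod 22). Since 13^(−1) ≡ 17 (mod 22), t ≡ 17·5 ≡ 19 (mod 22). So x ≡ 7 + 13·19 = 254 (mod 286).
Unique solution in [0, 286): x = 254.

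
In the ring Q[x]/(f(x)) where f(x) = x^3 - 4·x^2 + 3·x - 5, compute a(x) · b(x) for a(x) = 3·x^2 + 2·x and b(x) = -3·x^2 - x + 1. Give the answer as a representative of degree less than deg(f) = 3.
a · b ≡ -152·x^2 + 92·x - 225 (mod f(x))

First multiply in Q[x] without reducing: a · b = -9·x^4 - 9·x^3 + x^2 + 2·x. Now divide by f(x) = x^3 - 4·x^2 + 3·x - 5, eliminating the leading term at each step:
  leading term -9·x^4: subtract (-9·x)·f(x) = -9·x^4 + 36·x^3 - 27·x^2 + 45·x, leaving -45·x^3 + 28·x^2 - 43·x
  leading term -45·x^3: subtract (-45)·f(x) = -45·x^3 + 180·x^2 - 135·x + 225, leaving -152·x^2 + 92·x - 225
The degree is now < 3, so this is the remainder. Hence a · b ≡ -152·x^2 + 92·x - 225 in Q[x]/(f).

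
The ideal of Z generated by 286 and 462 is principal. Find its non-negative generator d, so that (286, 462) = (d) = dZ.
In the PID Z, (a, b) is generated by gcd(a, b). Compute gcd(462, 286) with the extended Euclidean algorithm, tracking rows (r, s, t) with s·462 + t·286 = r:
  row A: (462, 1, 0)   [1·462 + 0·286 = 462]
  row B: (286, 0, 1)   [0·462 + 1·286 = 286]
  462 = 1·286 + 176   → row C = row A − 1·row B = (176, 1, −1)   [check: 1·462 − 1·286 = 176]
  286 = 1·176 + 110   → row D = row B − 1·row C = (110, −1, 2)   [check: −1·462 + 2·286 = 110]
  176 = 1·110 + 66   → row E = row C − 1·row D = (66, 2, −3)   [check: 2·462 − 3·286 = 66]
  110 = 1·66 + 44   → row F = row D − 1·row E = (44, −3, 5)   [check: −3·462 + 5·286 = 44]
  66 = 1·44 + 22   → row G = row E − 1·row F = (22, 5, −8)   [check: 5·462 − 8·286 = 22]
  44 = 2·22 + 0   → remainder 0, stop. gcd = 22 (last nonzero row G).
So gcd(286, 462) = 22, with Bézout identity 5·462 − 8·286 = 22. Containment (⊇): the Bézout identity exhibits 22 as an element of (286, 462), giving (22) ⊆ (286, 462). Containment (⊆): since 22 | 286 and 22 | 462 (286 = 22·13, 462 = 22·21), every Z-linear combination of 286 and 462 is divisible by 22, so (286, 462) ⊆ (22). Therefore (286, 462) = (22), d = 22.

Final answer: (286, 462) = (22); d = 22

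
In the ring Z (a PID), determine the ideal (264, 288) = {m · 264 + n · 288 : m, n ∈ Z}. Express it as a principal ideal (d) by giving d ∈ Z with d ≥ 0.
(264, 288) = (24); d = 24

In the PID Z, (a, b) is generated by gcd(a, b). Compute gcd(288, 264) with the extended Euclidean algorithm, tracking rows (r, s, t) with s·288 + t·264 = r:
  row A: (288, 1, 0)   [1·288 + 0·264 = 288]
  row B: (264, 0, 1)   [0·288 + 1·264 = 264]
  288 = 1·264 + 24   → row C = row A − 1·row B = (24, 1, −1)   [check: 1·288 − 1·264 = 24]
  264 = 11·24 + 0   → remainder 0, stop. gcd = 24 (last nonzero row C).
So gcd(264, 288) = 24, with Bézout identity 1·288 − 1·264 = 24. Containment (⊇): the Bézout identity exhibits 24 as an element of (264, 288), giving (24) ⊆ (264, 288). Containment (⊆): since 24 | 264 and 24 | 288 (264 = 24·11, 288 = 24·12), every Z-linear combination of 264 and 288 is divisible by 24, so (264, 288) ⊆ (24). Therefore (264, 288) = (24), d = 24.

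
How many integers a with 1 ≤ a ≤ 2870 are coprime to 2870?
960

The number of a ∈ {1, ..., 2870} with gcd(a, 2870) = 1 is by definition Euler's totient φ(2870). φ is multiplicative, with φ(p^e) = p^e − p^(e−1). Factorise 2870 = 2 · 5 · 7 · 41. Then
  φ(2870) = (2 − 1) · (5 − 1) · (7 − 1) · (41 − 1) = 1 · 4 · 6 · 40 = 960.
So there are 960 such integers.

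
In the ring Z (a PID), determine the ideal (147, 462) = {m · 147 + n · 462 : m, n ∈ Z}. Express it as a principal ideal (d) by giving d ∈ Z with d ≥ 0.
In the PID Z, (a, b) is generated by gcd(a, b). Compute gcd(462, 147) with the extended Euclidean algorithm, tracking rows (r, s, t) with s·462 + t·147 = r:
  row A: (462, 1, 0)   [1·462 + 0·147 = 462]
  row B: (147, 0, 1)   [0·462 + 1·147 = 147]
  462 = 3·147 + 21   → row C = row A − 3·row B = (21, 1, −3)   [check: 1·462 − 3·147 = 21]
  147 = 7·21 + 0   → remainder 0, stop. gcd = 21 (last nonzero row C).
So gcd(147, 462) = 21, with Bézout identity 1·462 − 3·147 = 21. Containment (⊇): the Bézout identity exhibits 21 as an element of (147, 462), giving (21) ⊆ (147, 462). Containment (⊆): since 21 | 147 and 21 | 462 (147 = 21·7, 462 = 21·22), every Z-linear combination of 147 and 462 is divisible by 21, so (147, 462) ⊆ (21). Therefore (147, 462) = (21), d = 21.

Final answer: (147, 462) = (21); d = 21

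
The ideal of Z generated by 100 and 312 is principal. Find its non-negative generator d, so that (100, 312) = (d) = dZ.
(100, 312) = (4); d = 4

In the PID Z, (a, b) is generated by gcd(a, b). Compute gcd(312, 100) with the extended Euclidean algorithm, tracking rows (r, s, t) with s·312 + t·100 = r:
  row A: (312, 1, 0)   [1·312 + 0·100 = 312]
  row B: (100, 0, 1)   [0·312 + 1·100 = 100]
  312 = 3·100 + 12   → row C = row A − 3·row B = (12, 1, −3)   [check: 1·312 − 3·100 = 12]
  100 = 8·12 + 4   → row D = row B − 8·row C = (4, −8, 25)   [check: −8·312 + 25·100 = 4]
  12 = 3·4 + 0   → remainder 0, stop. gcd = 4 (last nonzero row D).
So gcd(100, 312) = 4, with Bézout identity −8·312 + 25·100 = 4. Containment (⊇): the Bézout identity exhibits 4 as an element of (100, 312), giving (4) ⊆ (100, 312). Containment (⊆): since 4 | 100 and 4 | 312 (100 = 4·25, 312 = 4·78), every Z-linear combination of 100 and 312 is divisible by 4, so (100, 312) ⊆ (4). Therefore (100, 312) = (4), d = 4.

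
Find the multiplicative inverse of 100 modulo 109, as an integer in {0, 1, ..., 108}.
Apply the extended Euclidean algorithm to (109, 100), tracking rows (r, s, t) with s·109 + t·100 = r. Each division r_prev = q·r_cur + r_new produces the new row as (previous row) − q·(current row):
  row A: (109, 1, 0)   [1·109 + 0·100 = 109]
  row B: (100, 0, 1)   [0·109 + 1·100 = 100]
  109 = 1·100 + 9   → row C = row A − 1·row B = (9, 1, −1)   [check: 1·109 − 1·100 = 9]
  100 = 11·9 + 1   → row D = row B − 11·row C = (1, −11, 12)   [check: −11·109 + 12·100 = 1]
  9 = 9·1 + 0   → remainder 0, stop. gcd = 1 (last nonzero row D).
The gcd is 1, so 100 is invertible mod 109. The last nonzero row gives −11·109 + 12·100 = 1, so t = 12. So 100^(−1) ≡ 12 (mod 109). Verify: 100 · 12 = 1200 ≡ 1 (mod 109). ✓

Final answer: 100^(−1) ≡ 12 (mod 109)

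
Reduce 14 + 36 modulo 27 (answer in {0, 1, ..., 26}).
Reduce the summands first: 36 ≡ 9 (mod 27), so 14 + 36 ≡ 14 + 9 (mod 27). 14 + 9 = 23; 23 = 0·27 + 23, so (14 + 36) mod 27 = 23.

Final answer: 23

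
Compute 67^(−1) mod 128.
67^(−1) ≡ 107 (mod 128)

Apply the extended Euclidean algorithm to (128, 67), tracking rows (r, s, t) with s·128 + t·67 = r. Each division r_prev = q·r_cur + r_new produces the new row as (previous row) − q·(current row):
  row A: (128, 1, 0)   [1·128 + 0·67 = 128]
  row B: (67, 0, 1)   [0·128 + 1·67 = 67]
  128 = 1·67 + 61   → row C = row A − 1·row B = (61, 1, −1)   [check: 1·128 − 1·67 = 61]
  67 = 1·61 + 6   → row D = row B − 1·row C = (6, −1, 2)   [check: −1·128 + 2·67 = 6]
  61 = 10·6 + 1   → row E = row C − 10·row D = (1, 11, −21)   [check: 11·128 − 21·67 = 1]
  6 = 6·1 + 0   → remainder 0, stop. gcd = 1 (last nonzero row E).
The gcd is 1, so 67 is invertible mod 128. The last nonzero row gives 11·128 − 21·67 = 1, so t = −21. So 67^(−1) ≡ −21 ≡ 107 (mod 128). Verify: 67 · 107 = 7169 ≡ 1 (mod 128). ✓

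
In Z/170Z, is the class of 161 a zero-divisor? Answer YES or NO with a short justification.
NO

gcd(161, 170) = 1, so 161 is a unit in Z/170Z (it has a multiplicative inverse). A unit cannot be a zero-divisor: if 161·b ≡ 0 then multiplying both sides by 161^(−1) gives b ≡ 0. So 161 is not a zero-divisor.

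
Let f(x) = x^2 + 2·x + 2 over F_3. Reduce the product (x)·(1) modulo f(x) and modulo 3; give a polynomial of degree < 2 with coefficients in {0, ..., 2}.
a · b ≡ x (mod f(x))

Multiply as integer polynomials: a · b = x. Reducing coefficients mod 3: a · b ≡ x. This already has degree < 2, so no reduction by f is needed. Hence a · b ≡ x in F_3[x]/(f).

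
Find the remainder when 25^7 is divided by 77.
Use repeated squaring. Binary(7) = 111. Walk through the bits of the exponent 7 left-to-right: at each bit after the leading one, square the running value, then multiply by 25 if the bit is 1 (always reducing mod 77):
  bit 1 = 1 (leading): start with 25.
  bit 2 = 1: square 25^2 = 625 ≡ 9; bit is 1, so multiply 9·25 = 225 ≡ 71 (mod 77).
  bit 3 = 1: square 71^2 = 5041 ≡ 36; bit is 1, so multiply 36·25 = 900 ≡ 53 (mod 77).
Final value: 25^7 ≡ 53 (mod 77).

Final answer: 53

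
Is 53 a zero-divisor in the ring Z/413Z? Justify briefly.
gcd(53, 413) = 1, so 53 is a unit in Z/413Z (it has a multiplicative inverse). A unit cannot be a zero-divisor: if 53·b ≡ 0 then multiplying both sides by 53^(−1) gives b ≡ 0. So 53 is not a zero-divisor.

Final answer: NO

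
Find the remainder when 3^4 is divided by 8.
Use repeated squaring. Binary(4) = 100. Walk through the bits of the exponent 4 left-to-right: at each bit after the leading one, square the running value, then multiply by 3 if the bit is 1 (always reducing mod 8):
  bit 1 = 1 (leading): start with 3.
  bit 2 = 0: square 3^2 = 9 ≡ 1 (mod 8).
  bit 3 = 0: square 1^2 = 1 (mod 8).
Final value: 3^4 ≡ 1 (mod 8).

Final answer: 1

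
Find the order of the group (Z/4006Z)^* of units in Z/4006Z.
(Z/4006Z)^* consists of the classes a with gcd(a, 4006) = 1, so its order is φ(4006). φ is multiplicative, with φ(p^e) = p^e − p^(e−1). Factorise 4006 = 2 · 2003. Then
  φ(4006) = (2 − 1) · (2003 − 1) = 1 · 2002 = 2002.
Thus |(Z/4006Z)^*| = 2002.

Final answer: |(Z/4006Z)^*| = 2002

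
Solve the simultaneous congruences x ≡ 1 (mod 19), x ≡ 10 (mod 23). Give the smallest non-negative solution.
The moduli 19, 23 are pairwise coprime, so by the CRT there is a unique solution mod 19·23 = 437.
Solve by successive substitution. Start with x ≡ 1 (mod 19).
  Combine with x ≡ 10 (mod 23): write x = 1 + 19·t and require 1 + 19·t ≡ 10 (mod 23), i.e. 19·t ≡ 10 − 1 ≡ 9 (mod 23). Since 19^(−1) ≡ 17 (mod 23), t ≡ 17·9 ≡ 15 (mod 23). So x ≡ 1 + 19·15 = 286 (mod 437).
Unique solution in [0, 437): x = 286.

Final answer: x ≡ 286 (mod 437); the representative in [0, 437) is 286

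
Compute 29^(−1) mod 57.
29^(−1) ≡ 2 (mod 57)

Apply the extended Euclidean algorithm to (57, 29), tracking rows (r, s, t) with s·57 + t·29 = r. Each division r_prev = q·r_cur + r_new produces the new row as (previous row) − q·(current row):
  row A: (57, 1, 0)   [1·57 + 0·29 = 57]
  row B: (29, 0, 1)   [0·57 + 1·29 = 29]
  57 = 1·29 + 28   → row C = row A − 1·row B = (28, 1, −1)   [check: 1·57 − 1·29 = 28]
  29 = 1·28 + 1   → row D = row B − 1·row C = (1, −1, 2)   [check: −1·57 + 2·29 = 1]
  28 = 28·1 + 0   → remainder 0, stop. gcd = 1 (last nonzero row D).
The gcd is 1, so 29 is invertible mod 57. The last nonzero row gives −1·57 + 2·29 = 1, so t = 2. So 29^(−1) ≡ 2 (mod 57). Verify: 29 · 2 = 58 ≡ 1 (mod 57). ✓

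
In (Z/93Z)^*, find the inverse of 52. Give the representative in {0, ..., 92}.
52^(−1) ≡ 34 (mod 93)

Apply the extended Euclidean algorithm to (93, 52), tracking rows (r, s, t) with s·93 + t·52 = r. Each division r_prev = q·r_cur + r_new produces the new row as (previous row) − q·(current row):
  row A: (93, 1, 0)   [1·93 + 0·52 = 93]
  row B: (52, 0, 1)   [0·93 + 1·52 = 52]
  93 = 1·52 + 41   → row C = row A − 1·row B = (41, 1, −1)   [check: 1·93 − 1·52 = 41]
  52 = 1·41 + 11   → row D = row B − 1·row C = (11, −1, 2)   [check: −1·93 + 2·52 = 11]
  41 = 3·11 + 8   → row E = row C − 3·row D = (8, 4, −7)   [check: 4·93 − 7·52 = 8]
  11 = 1·8 + 3   → row F = row D − 1·row E = (3, −5, 9)   [check: −5·93 + 9·52 = 3]
  8 = 2·3 + 2   → row G = row E − 2·row F = (2, 14, −25)   [check: 14·93 − 25·52 = 2]
  3 = 1·2 + 1   → row H = row F − 1·row G = (1, −19, 34)   [check: −19·93 + 34·52 = 1]
  2 = 2·1 + 0   → remainder 0, stop. gcd = 1 (last nonzero row H).
The gcd is 1, so 52 is invertible mod 93. The last nonzero row gives −19·93 + 34·52 = 1, so t = 34. So 52^(−1) ≡ 34 (mod 93). Verify: 52 · 34 = 1768 ≡ 1 (mod 93). ✓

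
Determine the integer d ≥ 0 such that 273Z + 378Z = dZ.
(273, 378) = (21); d = 21

In the PID Z, (a, b) is generated by gcd(a, b). Compute gcd(378, 273) with the extended Euclidean algorithm, tracking rows (r, s, t) with s·378 + t·273 = r:
  row A: (378, 1, 0)   [1·378 + 0·273 = 378]
  row B: (273, 0, 1)   [0·378 + 1·273 = 273]
  378 = 1·273 + 105   → row C = row A − 1·row B = (105, 1, −1)   [check: 1·378 − 1·273 = 105]
  273 = 2·105 + 63   → row D = row B − 2·row C = (63, −2, 3)   [check: −2·378 + 3·273 = 63]
  105 = 1·63 + 42   → row E = row C − 1·row D = (42, 3, −4)   [check: 3·378 − 4·273 = 42]
  63 = 1·42 + 21   → row F = row D − 1·row E = (21, −5, 7)   [check: −5·378 + 7·273 = 21]
  42 = 2·21 + 0   → remainder 0, stop. gcd = 21 (last nonzero row F).
So gcd(273, 378) = 21, with Bézout identity −5·378 + 7·273 = 21. Containment (⊇): the Bézout identity exhibits 21 as an element of (273, 378), giving (21) ⊆ (273, 378). Containment (⊆): since 21 | 273 and 21 | 378 (273 = 21·13, 378 = 21·18), every Z-linear combination of 273 and 378 is divisible by 21, so (273, 378) ⊆ (21). Therefore (273, 378) = (21), d = 21.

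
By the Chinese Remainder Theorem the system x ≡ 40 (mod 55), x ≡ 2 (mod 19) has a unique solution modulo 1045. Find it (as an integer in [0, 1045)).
The moduli 55, 19 are pairwise coprime, so by the CRT there is a unique solution mod 55·19 = 1045.
Solve by successive substitution. Start with x ≡ 40 (mod 55).
  Combine with x ≡ 2 (mod 19): write x = 40 + 55·t and require 40 + 55·t ≡ 2 (mod 19), i.e. 55·t ≡ 2 − 40 ≡ 0 (mod 19). Since 55^(−1) ≡ 9 (mod 19) (55 ≡ 17 (mod 19)), t ≡ 9·0 ≡ 0 (mod 19). So x ≡ 40 + 55·0 = 40 (mod 1045).
Unique solution in [0, 1045): x = 40.

Final answer: x ≡ 40 (mod 1045); the representative in [0, 1045) is 40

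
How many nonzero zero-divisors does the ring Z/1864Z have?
Z/1864Z has 935 nonzero zero-divisors

In Z/1864Z each nonzero element is either a unit (gcd with 1864 is 1) or a zero-divisor (gcd > 1). The number of units is φ(1864): factorise 1864 = 2^3 · 233, so φ(1864) = (2^3 − 2^2) · (233 − 1) = 4 · 232 = 928. The nonzero elements number 1864 − 1 = 1863. Hence the nonzero zero-divisors number 1863 − 928 = 935.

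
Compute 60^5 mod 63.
Use repeated squaring. Binary(5) = 101. Walk through the bits of the exponent 5 left-to-right: at each bit after the leading one, square the running value, then multiply by 60 if the bit is 1 (always reducing mod 63):
  bit 1 = 1 (leading): start with 60.
  bit 2 = 0: square 60^2 = 3600 ≡ 9 (mod 63).
  bit 3 = 1: square 9^2 = 81 ≡ 18; bit is 1, so multiply 18·60 = 1080 ≡ 9 (mod 63).
Final value: 60^5 ≡ 9 (mod 63).

Final answer: 9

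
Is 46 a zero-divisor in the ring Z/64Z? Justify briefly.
gcd(46, 64) = 2 > 1, so 46 is not a unit in Z/64Z. In Z/nZ every nonzero non-unit is a zero-divisor: explicitly, take b = 64/gcd = 32 ≠ 0 (mod 64); then 46·32 = 1472 = 23·64, i.e. 46·32 ≡ 0 (mod 64). So 46 is a zero-divisor.

Final answer: YES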